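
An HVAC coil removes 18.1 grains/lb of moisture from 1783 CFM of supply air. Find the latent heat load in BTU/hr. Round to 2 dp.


Q = 0.68 * 1783 * 18.1 = 21945.16 BTU/hr

21945.16 BTU/hr


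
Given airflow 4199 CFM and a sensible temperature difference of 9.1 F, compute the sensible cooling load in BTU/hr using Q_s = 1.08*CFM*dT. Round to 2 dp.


Q = 1.08 * 4199 * 9.1 = 41267.77 BTU/hr

41267.77 BTU/hr


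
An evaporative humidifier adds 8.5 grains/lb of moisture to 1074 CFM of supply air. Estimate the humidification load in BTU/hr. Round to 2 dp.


Q = 0.68 * 1074 * 8.5 = 6207.72 BTU/hr

6207.72 BTU/hr


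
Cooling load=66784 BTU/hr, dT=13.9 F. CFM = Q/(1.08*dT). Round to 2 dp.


CFM = 66784 / (1.08 * 13.9) = 4448.71

4448.71 CFM


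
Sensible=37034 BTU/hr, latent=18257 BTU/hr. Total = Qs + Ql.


Qt = 37034 + 18257 = 55291 BTU/hr

55291 BTU/hr


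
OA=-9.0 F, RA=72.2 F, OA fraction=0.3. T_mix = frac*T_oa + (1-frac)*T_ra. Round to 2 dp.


T_mix = 0.3*(-9.0) + 0.7*72.2 = 47.84 F

47.84 F


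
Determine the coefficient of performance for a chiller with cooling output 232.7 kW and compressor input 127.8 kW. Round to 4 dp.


COP = 232.7 / 127.8 = 1.8208

1.8208


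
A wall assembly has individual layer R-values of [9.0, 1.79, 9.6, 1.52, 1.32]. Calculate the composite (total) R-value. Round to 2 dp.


R_total = 9.0 + 1.79 + 9.6 + 1.52 + 1.32 = 23.23

23.23


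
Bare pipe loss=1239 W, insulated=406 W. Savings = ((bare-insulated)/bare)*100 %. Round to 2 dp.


Savings = ((1239-406)/1239)*100 = 67.23 %

67.23 %


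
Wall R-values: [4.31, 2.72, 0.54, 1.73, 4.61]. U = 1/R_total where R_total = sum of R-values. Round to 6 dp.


R_total = 4.31 + 2.72 + 0.54 + 1.73 + 4.61 = 13.91
U = 1/13.91 = 0.071891

0.071891


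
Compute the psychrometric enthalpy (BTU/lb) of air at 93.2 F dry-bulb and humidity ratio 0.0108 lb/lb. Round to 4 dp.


h = 0.24*93.2 + 0.0108*(1061+0.444*93.2) = 34.2737 BTU/lb

34.2737 BTU/lb


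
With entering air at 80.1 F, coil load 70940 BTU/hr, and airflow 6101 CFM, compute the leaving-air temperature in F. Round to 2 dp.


dT = 70940/(1.08*6101) = 10.7663
T_leave = 80.1 - 10.7663 = 69.33 F

69.33 F


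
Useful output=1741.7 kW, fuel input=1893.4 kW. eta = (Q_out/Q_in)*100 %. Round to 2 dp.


eta = (1741.7/1893.4)*100 = 91.99 %

91.99 %


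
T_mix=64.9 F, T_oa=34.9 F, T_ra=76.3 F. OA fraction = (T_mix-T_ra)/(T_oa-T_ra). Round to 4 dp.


frac = (64.9 - 76.3) / (34.9 - 76.3) = 0.2754

0.2754


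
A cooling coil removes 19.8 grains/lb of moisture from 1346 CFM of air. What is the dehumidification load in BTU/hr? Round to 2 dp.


Q = 0.68 * 1346 * 19.8 = 18122.54 BTU/hr

18122.54 BTU/hr


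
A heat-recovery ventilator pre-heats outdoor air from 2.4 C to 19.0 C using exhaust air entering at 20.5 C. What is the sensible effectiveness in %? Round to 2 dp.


eff = (19.0-2.4)/(20.5-2.4)*100 = 91.71 %

91.71 %


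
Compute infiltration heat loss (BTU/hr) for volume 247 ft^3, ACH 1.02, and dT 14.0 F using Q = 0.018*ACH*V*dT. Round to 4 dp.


Q = 0.018 * 1.02 * 247 * 14.0 = 63.4889 BTU/hr

63.4889 BTU/hr


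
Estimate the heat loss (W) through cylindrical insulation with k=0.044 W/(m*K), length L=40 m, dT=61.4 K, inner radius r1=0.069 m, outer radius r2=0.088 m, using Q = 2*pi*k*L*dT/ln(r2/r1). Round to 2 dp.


Q = 2*pi*0.044*40*61.4/ln(0.088/0.069) = 2791.54 W

2791.54 W


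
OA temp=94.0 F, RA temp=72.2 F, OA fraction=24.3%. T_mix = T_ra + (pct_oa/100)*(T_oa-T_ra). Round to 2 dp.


T_mix = 72.2 + (24.3/100)*(94.0-72.2) = 77.50 F

77.50 F


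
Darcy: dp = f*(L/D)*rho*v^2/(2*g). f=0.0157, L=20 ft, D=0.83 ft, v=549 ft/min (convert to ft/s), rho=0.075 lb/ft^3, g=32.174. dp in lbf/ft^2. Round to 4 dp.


v_fps = 549/60 = 9.15 ft/s
dp = 0.0157*(20/0.83)*0.075*9.15^2/(2*32.174) = 0.0369 lbf/ft^2

0.0369 lbf/ft^2


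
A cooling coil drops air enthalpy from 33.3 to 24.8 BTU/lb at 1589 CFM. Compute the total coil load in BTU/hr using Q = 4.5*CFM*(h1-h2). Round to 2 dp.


Q = 4.5 * 1589 * (33.3 - 24.8) = 60779.25 BTU/hr

60779.25 BTU/hr


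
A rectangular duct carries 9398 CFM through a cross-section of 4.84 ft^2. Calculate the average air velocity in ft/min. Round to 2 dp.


V = 9398 / 4.84 = 1941.74 ft/min

1941.74 ft/min


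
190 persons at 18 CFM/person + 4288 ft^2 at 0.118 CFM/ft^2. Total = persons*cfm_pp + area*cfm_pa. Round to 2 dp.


Total = 190*18 + 4288*0.118 = 3925.98 CFM

3925.98 CFM


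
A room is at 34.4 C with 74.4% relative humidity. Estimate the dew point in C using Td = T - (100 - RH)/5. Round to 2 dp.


Td = 34.4 - (100-74.4)/5 = 29.28 C

29.28 C


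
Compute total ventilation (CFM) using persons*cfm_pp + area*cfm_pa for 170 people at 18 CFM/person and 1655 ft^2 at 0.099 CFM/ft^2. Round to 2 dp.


Total = 170*18 + 1655*0.099 = 3223.85 CFM

3223.85 CFM


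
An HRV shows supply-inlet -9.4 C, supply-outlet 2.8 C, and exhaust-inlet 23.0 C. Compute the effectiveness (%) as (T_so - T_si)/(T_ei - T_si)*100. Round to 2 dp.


eff = (2.8-(-9.4))/(23.0-(-9.4))*100 = 37.65 %

37.65 %


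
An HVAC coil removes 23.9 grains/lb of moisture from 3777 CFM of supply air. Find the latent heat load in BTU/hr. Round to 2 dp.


Q = 0.68 * 3777 * 23.9 = 61383.80 BTU/hr

61383.80 BTU/hr


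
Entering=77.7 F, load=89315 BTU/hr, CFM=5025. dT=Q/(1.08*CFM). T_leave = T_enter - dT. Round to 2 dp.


dT = 89315/(1.08*5025) = 16.4575
T_leave = 77.7 - 16.4575 = 61.24 F

61.24 F


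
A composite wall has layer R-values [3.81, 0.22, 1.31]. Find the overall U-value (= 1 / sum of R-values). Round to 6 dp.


R_total = 3.81 + 0.22 + 1.31 = 5.34
U = 1/5.34 = 0.187266

0.187266


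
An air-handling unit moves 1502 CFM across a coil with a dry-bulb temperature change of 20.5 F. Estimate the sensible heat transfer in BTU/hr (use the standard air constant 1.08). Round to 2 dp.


Q = 1.08 * 1502 * 20.5 = 33254.28 BTU/hr

33254.28 BTU/hr


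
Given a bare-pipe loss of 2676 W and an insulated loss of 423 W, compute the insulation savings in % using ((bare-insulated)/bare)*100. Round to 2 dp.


Savings = ((2676-423)/2676)*100 = 84.19 %

84.19 %


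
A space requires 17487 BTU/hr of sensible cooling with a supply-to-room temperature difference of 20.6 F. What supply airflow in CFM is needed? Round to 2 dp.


CFM = 17487 / (1.08 * 20.6) = 786.00

786.00 CFM


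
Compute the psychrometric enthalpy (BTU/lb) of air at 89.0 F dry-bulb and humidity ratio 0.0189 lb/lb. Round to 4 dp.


h = 0.24*89.0 + 0.0189*(1061+0.444*89.0) = 42.1598 BTU/lb

42.1598 BTU/lb


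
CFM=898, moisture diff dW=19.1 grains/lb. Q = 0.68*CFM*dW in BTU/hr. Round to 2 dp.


Q = 0.68 * 898 * 19.1 = 11663.22 BTU/hr

11663.22 BTU/hr


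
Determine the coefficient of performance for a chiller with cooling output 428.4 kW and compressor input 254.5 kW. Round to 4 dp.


COP = 428.4 / 254.5 = 1.6833

1.6833


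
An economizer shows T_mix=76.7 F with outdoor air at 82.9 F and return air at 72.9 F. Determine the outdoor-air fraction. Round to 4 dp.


frac = (76.7 - 72.9) / (82.9 - 72.9) = 0.3800

0.3800


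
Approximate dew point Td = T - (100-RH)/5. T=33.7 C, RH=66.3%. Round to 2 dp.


Td = 33.7 - (100-66.3)/5 = 26.96 C

26.96 C


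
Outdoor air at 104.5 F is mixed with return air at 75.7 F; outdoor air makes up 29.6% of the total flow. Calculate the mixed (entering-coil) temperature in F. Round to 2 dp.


T_mix = 75.7 + (29.6/100)*(104.5-75.7) = 84.22 F

84.22 F


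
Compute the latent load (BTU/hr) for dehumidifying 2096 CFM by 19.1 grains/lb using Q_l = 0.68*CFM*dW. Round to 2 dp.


Q = 0.68 * 2096 * 19.1 = 27222.85 BTU/hr

27222.85 BTU/hr


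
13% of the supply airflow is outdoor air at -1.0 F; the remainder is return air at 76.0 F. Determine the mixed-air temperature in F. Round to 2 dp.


T_mix = 0.13*(-1.0) + 0.87*76.0 = 65.99 F

65.99 F


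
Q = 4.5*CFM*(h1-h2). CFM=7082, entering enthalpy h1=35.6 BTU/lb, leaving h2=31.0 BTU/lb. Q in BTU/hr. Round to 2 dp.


Q = 4.5 * 7082 * (35.6 - 31.0) = 146597.40 BTU/hr

146597.40 BTU/hr


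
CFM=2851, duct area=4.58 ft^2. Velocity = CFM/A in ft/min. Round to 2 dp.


V = 2851 / 4.58 = 622.49 ft/min

622.49 ft/min


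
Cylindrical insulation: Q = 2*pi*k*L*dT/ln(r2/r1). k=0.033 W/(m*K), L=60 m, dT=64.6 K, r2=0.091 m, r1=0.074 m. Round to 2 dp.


Q = 2*pi*0.033*60*64.6/ln(0.091/0.074) = 3886.32 W

3886.32 W


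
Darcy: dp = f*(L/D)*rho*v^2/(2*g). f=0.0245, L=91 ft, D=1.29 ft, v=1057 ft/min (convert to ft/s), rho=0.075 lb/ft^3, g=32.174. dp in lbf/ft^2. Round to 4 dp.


v_fps = 1057/60 = 17.6167 ft/s
dp = 0.0245*(91/1.29)*0.075*17.6167^2/(2*32.174) = 0.6252 lbf/ft^2

0.6252 lbf/ft^2


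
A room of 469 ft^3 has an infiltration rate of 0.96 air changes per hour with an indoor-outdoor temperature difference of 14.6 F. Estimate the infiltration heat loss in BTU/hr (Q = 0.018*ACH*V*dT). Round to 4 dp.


Q = 0.018 * 0.96 * 469 * 14.6 = 118.3231 BTU/hr

118.3231 BTU/hr


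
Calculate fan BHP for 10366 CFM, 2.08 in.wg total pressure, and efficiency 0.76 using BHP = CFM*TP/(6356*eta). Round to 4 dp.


BHP = 10366 * 2.08 / (6356 * 0.76) = 4.4635 hp

4.4635 hp


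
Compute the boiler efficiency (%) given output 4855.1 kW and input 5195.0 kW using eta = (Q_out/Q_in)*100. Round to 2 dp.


eta = (4855.1/5195.0)*100 = 93.46 %

93.46 %


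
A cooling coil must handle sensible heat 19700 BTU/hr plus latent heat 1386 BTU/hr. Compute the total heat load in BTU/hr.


Qt = 19700 + 1386 = 21086 BTU/hr

21086 BTU/hr


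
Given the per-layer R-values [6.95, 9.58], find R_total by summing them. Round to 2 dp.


R_total = 6.95 + 9.58 = 16.53

16.53


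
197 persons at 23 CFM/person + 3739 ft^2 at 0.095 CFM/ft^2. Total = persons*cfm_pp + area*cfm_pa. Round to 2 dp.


Total = 197*23 + 3739*0.095 = 4886.21 CFM

4886.21 CFM


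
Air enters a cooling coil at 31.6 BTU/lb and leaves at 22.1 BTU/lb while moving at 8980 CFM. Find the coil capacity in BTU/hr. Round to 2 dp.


Q = 4.5 * 8980 * (31.6 - 22.1) = 383895.00 BTU/hr

383895.00 BTU/hr


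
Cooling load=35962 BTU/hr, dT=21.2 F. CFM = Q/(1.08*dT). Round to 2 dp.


CFM = 35962 / (1.08 * 21.2) = 1570.67

1570.67 CFM


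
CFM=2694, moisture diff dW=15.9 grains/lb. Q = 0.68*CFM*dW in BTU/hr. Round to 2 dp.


Q = 0.68 * 2694 * 15.9 = 29127.53 BTU/hr

29127.53 BTU/hr


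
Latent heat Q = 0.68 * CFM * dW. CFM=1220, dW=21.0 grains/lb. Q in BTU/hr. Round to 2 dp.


Q = 0.68 * 1220 * 21.0 = 17421.60 BTU/hr

17421.60 BTU/hr


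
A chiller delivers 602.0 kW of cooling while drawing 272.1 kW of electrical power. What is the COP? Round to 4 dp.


COP = 602.0 / 272.1 = 2.2124

2.2124


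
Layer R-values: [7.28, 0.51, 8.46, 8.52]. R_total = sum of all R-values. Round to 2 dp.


R_total = 7.28 + 0.51 + 8.46 + 8.52 = 24.77

24.77


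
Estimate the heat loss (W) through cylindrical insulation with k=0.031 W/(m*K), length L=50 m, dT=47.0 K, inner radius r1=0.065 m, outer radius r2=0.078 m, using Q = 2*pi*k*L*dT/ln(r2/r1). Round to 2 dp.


Q = 2*pi*0.031*50*47.0/ln(0.078/0.065) = 2510.56 W

2510.56 W


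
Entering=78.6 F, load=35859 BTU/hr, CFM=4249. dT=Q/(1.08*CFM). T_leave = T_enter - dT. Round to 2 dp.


dT = 35859/(1.08*4249) = 7.8143
T_leave = 78.6 - 7.8143 = 70.79 F

70.79 F


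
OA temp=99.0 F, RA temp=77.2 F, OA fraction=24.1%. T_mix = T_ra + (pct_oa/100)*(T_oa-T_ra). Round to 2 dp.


T_mix = 77.2 + (24.1/100)*(99.0-77.2) = 82.45 F

82.45 F


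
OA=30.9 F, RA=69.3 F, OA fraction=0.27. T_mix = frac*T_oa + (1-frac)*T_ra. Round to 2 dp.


T_mix = 0.27*30.9 + 0.73*69.3 = 58.93 F

58.93 F


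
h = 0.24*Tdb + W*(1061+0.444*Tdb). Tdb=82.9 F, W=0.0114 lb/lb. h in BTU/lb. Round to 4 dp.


h = 0.24*82.9 + 0.0114*(1061+0.444*82.9) = 32.4110 BTU/lb

32.4110 BTU/lb


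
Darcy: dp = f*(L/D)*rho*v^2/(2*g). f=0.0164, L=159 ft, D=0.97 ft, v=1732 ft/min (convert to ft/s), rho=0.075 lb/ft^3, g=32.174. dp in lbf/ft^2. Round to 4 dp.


v_fps = 1732/60 = 28.8667 ft/s
dp = 0.0164*(159/0.97)*0.075*28.8667^2/(2*32.174) = 2.6109 lbf/ft^2

2.6109 lbf/ft^2


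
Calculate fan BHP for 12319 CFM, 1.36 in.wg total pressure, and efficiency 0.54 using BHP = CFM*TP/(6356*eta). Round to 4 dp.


BHP = 12319 * 1.36 / (6356 * 0.54) = 4.8813 hp

4.8813 hp


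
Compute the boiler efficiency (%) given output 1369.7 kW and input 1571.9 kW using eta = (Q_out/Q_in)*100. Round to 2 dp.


eta = (1369.7/1571.9)*100 = 87.14 %

87.14 %


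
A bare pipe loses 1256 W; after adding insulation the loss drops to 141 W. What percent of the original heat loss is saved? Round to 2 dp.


Savings = ((1256-141)/1256)*100 = 88.77 %

88.77 %


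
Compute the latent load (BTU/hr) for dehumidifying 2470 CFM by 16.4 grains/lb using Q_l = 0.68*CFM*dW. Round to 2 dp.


Q = 0.68 * 2470 * 16.4 = 27545.44 BTU/hr

27545.44 BTU/hr


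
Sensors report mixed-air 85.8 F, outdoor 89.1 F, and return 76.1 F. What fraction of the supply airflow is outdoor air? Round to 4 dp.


frac = (85.8 - 76.1) / (89.1 - 76.1) = 0.7462

0.7462


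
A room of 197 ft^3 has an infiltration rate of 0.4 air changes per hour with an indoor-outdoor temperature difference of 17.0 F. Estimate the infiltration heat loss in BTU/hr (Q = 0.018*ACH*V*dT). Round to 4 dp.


Q = 0.018 * 0.4 * 197 * 17.0 = 24.1128 BTU/hr

24.1128 BTU/hr


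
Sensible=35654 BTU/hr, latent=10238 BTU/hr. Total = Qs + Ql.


Qt = 35654 + 10238 = 45892 BTU/hr

45892 BTU/hr


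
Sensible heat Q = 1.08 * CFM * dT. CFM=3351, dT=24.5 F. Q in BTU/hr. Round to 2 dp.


Q = 1.08 * 3351 * 24.5 = 88667.46 BTU/hr

88667.46 BTU/hr


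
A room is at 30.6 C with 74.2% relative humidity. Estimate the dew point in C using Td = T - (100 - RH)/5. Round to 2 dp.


Td = 30.6 - (100-74.2)/5 = 25.44 C

25.44 C


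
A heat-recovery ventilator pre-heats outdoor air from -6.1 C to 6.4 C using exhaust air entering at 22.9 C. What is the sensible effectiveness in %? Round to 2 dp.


eff = (6.4-(-6.1))/(22.9-(-6.1))*100 = 43.10 %

43.10 %


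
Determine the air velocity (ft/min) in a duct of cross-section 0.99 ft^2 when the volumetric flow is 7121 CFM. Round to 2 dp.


V = 7121 / 0.99 = 7192.93 ft/min

7192.93 ft/min


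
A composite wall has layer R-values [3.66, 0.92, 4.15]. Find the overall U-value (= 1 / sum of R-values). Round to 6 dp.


R_total = 3.66 + 0.92 + 4.15 = 8.73
U = 1/8.73 = 0.114548

0.114548


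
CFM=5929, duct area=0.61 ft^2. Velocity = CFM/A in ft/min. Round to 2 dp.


V = 5929 / 0.61 = 9719.67 ft/min

9719.67 ft/min


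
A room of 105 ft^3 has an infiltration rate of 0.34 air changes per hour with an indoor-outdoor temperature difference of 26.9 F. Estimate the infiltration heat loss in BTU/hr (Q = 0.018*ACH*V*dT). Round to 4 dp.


Q = 0.018 * 0.34 * 105 * 26.9 = 17.2859 BTU/hr

17.2859 BTU/hr


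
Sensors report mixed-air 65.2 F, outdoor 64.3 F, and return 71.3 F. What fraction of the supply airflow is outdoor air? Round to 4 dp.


frac = (65.2 - 71.3) / (64.3 - 71.3) = 0.8714

0.8714


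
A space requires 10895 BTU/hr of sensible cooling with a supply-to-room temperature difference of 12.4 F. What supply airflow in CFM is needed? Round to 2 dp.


CFM = 10895 / (1.08 * 12.4) = 813.55

813.55 CFM


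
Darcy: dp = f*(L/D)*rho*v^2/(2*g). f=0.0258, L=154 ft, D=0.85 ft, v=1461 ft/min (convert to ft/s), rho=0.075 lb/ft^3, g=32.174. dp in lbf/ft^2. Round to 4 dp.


v_fps = 1461/60 = 24.35 ft/s
dp = 0.0258*(154/0.85)*0.075*24.35^2/(2*32.174) = 3.2303 lbf/ft^2

3.2303 lbf/ft^2


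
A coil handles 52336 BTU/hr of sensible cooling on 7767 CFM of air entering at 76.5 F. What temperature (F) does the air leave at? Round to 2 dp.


dT = 52336/(1.08*7767) = 6.2391
T_leave = 76.5 - 6.2391 = 70.26 F

70.26 F


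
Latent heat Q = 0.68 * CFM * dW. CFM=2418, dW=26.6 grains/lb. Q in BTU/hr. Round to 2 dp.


Q = 0.68 * 2418 * 26.6 = 43736.78 BTU/hr

43736.78 BTU/hr


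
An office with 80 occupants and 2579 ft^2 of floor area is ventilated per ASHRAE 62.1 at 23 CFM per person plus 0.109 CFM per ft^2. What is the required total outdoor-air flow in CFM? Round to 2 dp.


Total = 80*23 + 2579*0.109 = 2121.11 CFM

2121.11 CFM


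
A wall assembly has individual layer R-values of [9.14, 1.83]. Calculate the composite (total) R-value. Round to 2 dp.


R_total = 9.14 + 1.83 = 10.97

10.97


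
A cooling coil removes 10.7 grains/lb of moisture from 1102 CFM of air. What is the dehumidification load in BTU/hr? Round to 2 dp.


Q = 0.68 * 1102 * 10.7 = 8018.15 BTU/hr

8018.15 BTU/hr


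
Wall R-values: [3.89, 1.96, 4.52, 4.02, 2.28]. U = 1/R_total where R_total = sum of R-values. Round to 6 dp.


R_total = 3.89 + 1.96 + 4.52 + 4.02 + 2.28 = 16.67
U = 1/16.67 = 0.059988

0.059988


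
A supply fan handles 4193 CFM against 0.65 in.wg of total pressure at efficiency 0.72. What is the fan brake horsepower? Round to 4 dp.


BHP = 4193 * 0.65 / (6356 * 0.72) = 0.5956 hp

0.5956 hp


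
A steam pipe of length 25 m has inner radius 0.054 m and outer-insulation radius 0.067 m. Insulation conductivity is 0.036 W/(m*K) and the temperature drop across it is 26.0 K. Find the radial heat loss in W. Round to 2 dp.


Q = 2*pi*0.036*25*26.0/ln(0.067/0.054) = 681.60 W

681.60 W


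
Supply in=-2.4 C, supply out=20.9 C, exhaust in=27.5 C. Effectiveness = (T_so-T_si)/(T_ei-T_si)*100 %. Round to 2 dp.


eff = (20.9-(-2.4))/(27.5-(-2.4))*100 = 77.93 %

77.93 %


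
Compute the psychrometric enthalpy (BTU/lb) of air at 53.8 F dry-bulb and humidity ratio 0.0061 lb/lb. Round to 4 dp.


h = 0.24*53.8 + 0.0061*(1061+0.444*53.8) = 19.5298 BTU/lb

19.5298 BTU/lb


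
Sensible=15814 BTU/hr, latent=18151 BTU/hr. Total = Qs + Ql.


Qt = 15814 + 18151 = 33965 BTU/hr

33965 BTU/hr


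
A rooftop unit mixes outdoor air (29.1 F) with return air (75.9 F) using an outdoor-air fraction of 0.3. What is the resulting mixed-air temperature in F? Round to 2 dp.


T_mix = 0.3*29.1 + 0.7*75.9 = 61.86 F

61.86 F


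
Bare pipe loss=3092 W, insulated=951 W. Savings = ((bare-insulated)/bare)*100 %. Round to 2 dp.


Savings = ((3092-951)/3092)*100 = 69.24 %

69.24 %


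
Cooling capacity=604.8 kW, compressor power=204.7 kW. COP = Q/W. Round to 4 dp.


COP = 604.8 / 204.7 = 2.9546

2.9546


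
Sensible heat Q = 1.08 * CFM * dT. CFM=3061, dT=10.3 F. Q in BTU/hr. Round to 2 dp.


Q = 1.08 * 3061 * 10.3 = 34050.56 BTU/hr

34050.56 BTU/hr


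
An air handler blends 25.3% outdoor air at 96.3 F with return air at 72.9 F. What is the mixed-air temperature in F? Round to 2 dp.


T_mix = 72.9 + (25.3/100)*(96.3-72.9) = 78.82 F

78.82 F


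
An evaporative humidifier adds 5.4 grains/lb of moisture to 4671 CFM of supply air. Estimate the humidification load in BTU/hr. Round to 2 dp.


Q = 0.68 * 4671 * 5.4 = 17151.91 BTU/hr

17151.91 BTU/hr


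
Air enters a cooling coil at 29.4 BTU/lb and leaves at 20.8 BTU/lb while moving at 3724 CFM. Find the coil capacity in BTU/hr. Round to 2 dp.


Q = 4.5 * 3724 * (29.4 - 20.8) = 144118.80 BTU/hr

144118.80 BTU/hr


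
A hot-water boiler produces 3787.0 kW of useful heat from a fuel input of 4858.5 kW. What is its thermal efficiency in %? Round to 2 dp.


eta = (3787.0/4858.5)*100 = 77.95 %

77.95 %


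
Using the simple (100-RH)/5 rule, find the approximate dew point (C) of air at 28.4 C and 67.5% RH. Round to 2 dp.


Td = 28.4 - (100-67.5)/5 = 21.90 C

21.90 C


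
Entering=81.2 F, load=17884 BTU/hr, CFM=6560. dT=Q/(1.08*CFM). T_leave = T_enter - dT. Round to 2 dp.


dT = 17884/(1.08*6560) = 2.5243
T_leave = 81.2 - 2.5243 = 78.68 F

78.68 F


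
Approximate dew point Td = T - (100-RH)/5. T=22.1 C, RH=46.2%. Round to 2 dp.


Td = 22.1 - (100-46.2)/5 = 11.34 C

11.34 C


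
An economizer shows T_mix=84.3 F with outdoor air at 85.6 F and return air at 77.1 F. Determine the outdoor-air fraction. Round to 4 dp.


frac = (84.3 - 77.1) / (85.6 - 77.1) = 0.8471

0.8471


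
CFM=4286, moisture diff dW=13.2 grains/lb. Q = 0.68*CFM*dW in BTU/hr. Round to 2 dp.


Q = 0.68 * 4286 * 13.2 = 38471.14 BTU/hr

38471.14 BTU/hr


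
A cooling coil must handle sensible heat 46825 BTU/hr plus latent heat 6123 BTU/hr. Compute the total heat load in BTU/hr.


Qt = 46825 + 6123 = 52948 BTU/hr

52948 BTU/hr


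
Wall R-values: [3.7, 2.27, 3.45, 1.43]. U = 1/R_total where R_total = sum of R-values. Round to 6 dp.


R_total = 3.7 + 2.27 + 3.45 + 1.43 = 10.85
U = 1/10.85 = 0.092166

0.092166


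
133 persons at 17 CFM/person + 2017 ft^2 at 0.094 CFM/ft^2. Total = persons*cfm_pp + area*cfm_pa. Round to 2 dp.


Total = 133*17 + 2017*0.094 = 2450.60 CFM

2450.60 CFM


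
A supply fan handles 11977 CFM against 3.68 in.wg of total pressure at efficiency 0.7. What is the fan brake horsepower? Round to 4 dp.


BHP = 11977 * 3.68 / (6356 * 0.7) = 9.9064 hp

9.9064 hp


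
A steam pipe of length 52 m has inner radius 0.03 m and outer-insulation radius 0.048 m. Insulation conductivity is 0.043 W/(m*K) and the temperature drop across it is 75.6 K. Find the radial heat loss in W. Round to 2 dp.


Q = 2*pi*0.043*52*75.6/ln(0.048/0.03) = 2259.81 W

2259.81 W


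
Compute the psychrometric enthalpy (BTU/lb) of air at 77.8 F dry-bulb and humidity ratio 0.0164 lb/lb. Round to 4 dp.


h = 0.24*77.8 + 0.0164*(1061+0.444*77.8) = 36.6389 BTU/lb

36.6389 BTU/lb


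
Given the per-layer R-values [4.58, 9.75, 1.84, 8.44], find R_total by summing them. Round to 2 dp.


R_total = 4.58 + 9.75 + 1.84 + 8.44 = 24.61

24.61


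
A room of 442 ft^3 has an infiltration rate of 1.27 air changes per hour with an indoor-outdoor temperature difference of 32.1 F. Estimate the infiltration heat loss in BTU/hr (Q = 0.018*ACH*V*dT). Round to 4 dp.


Q = 0.018 * 1.27 * 442 * 32.1 = 324.3423 BTU/hr

324.3423 BTU/hr


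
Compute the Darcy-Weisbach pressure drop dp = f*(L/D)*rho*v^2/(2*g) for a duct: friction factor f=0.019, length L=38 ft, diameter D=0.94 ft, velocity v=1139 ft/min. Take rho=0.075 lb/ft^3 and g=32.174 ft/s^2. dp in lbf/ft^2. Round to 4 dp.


v_fps = 1139/60 = 18.9833 ft/s
dp = 0.019*(38/0.94)*0.075*18.9833^2/(2*32.174) = 0.3226 lbf/ft^2

0.3226 lbf/ft^2


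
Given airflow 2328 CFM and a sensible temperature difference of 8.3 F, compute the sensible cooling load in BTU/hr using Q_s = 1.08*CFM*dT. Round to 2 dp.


Q = 1.08 * 2328 * 8.3 = 20868.19 BTU/hr

20868.19 BTU/hr


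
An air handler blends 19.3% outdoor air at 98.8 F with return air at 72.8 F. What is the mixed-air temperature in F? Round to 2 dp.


T_mix = 72.8 + (19.3/100)*(98.8-72.8) = 77.82 F

77.82 F


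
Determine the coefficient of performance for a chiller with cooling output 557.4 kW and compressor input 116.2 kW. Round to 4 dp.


COP = 557.4 / 116.2 = 4.7969

4.7969


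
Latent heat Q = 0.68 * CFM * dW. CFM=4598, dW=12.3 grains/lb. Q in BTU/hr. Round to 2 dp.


Q = 0.68 * 4598 * 12.3 = 38457.67 BTU/hr

38457.67 BTU/hr


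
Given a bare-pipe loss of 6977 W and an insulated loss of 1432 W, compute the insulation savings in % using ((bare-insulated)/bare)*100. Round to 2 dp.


Savings = ((6977-1432)/6977)*100 = 79.48 %

79.48 %


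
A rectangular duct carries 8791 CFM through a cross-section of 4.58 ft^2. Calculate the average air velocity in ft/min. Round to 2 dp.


V = 8791 / 4.58 = 1919.43 ft/min

1919.43 ft/min


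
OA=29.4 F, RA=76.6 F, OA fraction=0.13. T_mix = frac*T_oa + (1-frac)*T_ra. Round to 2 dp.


T_mix = 0.13*29.4 + 0.87*76.6 = 70.46 F

70.46 F


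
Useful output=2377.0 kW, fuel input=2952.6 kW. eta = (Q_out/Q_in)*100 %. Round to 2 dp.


eta = (2377.0/2952.6)*100 = 80.51 %

80.51 %


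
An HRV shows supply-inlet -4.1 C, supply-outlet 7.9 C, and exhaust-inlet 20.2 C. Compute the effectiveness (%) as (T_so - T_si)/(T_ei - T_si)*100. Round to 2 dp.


eff = (7.9-(-4.1))/(20.2-(-4.1))*100 = 49.38 %

49.38 %


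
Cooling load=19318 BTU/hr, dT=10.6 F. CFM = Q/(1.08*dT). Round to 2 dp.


CFM = 19318 / (1.08 * 10.6) = 1687.46

1687.46 CFM


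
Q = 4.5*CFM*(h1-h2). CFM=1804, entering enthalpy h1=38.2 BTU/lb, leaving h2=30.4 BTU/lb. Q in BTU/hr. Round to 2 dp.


Q = 4.5 * 1804 * (38.2 - 30.4) = 63320.40 BTU/hr

63320.40 BTU/hr


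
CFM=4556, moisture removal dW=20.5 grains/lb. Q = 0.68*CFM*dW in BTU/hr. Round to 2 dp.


Q = 0.68 * 4556 * 20.5 = 63510.64 BTU/hr

63510.64 BTU/hr


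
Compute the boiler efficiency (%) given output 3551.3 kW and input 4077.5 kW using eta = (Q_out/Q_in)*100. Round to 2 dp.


eta = (3551.3/4077.5)*100 = 87.10 %

87.10 %


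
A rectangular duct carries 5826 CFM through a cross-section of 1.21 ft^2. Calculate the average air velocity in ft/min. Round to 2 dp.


V = 5826 / 1.21 = 4814.88 ft/min

4814.88 ft/min


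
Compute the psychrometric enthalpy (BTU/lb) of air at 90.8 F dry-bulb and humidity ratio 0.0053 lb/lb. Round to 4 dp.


h = 0.24*90.8 + 0.0053*(1061+0.444*90.8) = 27.6290 BTU/lb

27.6290 BTU/lb


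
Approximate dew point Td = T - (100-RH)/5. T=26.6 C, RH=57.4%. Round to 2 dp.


Td = 26.6 - (100-57.4)/5 = 18.08 C

18.08 C


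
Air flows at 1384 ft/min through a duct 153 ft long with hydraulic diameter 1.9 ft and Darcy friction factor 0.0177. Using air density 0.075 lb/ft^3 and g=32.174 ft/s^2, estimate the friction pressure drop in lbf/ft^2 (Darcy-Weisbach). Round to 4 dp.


v_fps = 1384/60 = 23.0667 ft/s
dp = 0.0177*(153/1.9)*0.075*23.0667^2/(2*32.174) = 0.8839 lbf/ft^2

0.8839 lbf/ft^2


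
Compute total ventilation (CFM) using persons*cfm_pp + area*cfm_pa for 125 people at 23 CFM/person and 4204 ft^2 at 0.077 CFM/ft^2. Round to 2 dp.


Total = 125*23 + 4204*0.077 = 3198.71 CFM

3198.71 CFM


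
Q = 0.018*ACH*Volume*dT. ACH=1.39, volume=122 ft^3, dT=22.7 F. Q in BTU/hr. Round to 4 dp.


Q = 0.018 * 1.39 * 122 * 22.7 = 69.2904 BTU/hr

69.2904 BTU/hr


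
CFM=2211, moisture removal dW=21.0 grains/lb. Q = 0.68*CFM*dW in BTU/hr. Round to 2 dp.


Q = 0.68 * 2211 * 21.0 = 31573.08 BTU/hr

31573.08 BTU/hr


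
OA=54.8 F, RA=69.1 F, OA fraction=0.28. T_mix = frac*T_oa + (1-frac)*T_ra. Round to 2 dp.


T_mix = 0.28*54.8 + 0.72*69.1 = 65.10 F

65.10 F


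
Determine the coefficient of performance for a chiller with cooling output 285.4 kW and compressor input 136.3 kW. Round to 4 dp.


COP = 285.4 / 136.3 = 2.0939

2.0939


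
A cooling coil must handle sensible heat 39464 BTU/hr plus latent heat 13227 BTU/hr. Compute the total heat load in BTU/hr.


Qt = 39464 + 13227 = 52691 BTU/hr

52691 BTU/hr


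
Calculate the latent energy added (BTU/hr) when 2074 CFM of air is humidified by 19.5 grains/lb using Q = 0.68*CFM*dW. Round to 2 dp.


Q = 0.68 * 2074 * 19.5 = 27501.24 BTU/hr

27501.24 BTU/hr


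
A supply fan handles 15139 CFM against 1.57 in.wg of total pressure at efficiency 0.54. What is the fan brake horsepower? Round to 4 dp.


BHP = 15139 * 1.57 / (6356 * 0.54) = 6.9250 hp

6.9250 hp


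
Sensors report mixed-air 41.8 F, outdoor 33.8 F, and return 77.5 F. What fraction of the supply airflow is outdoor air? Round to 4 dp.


frac = (41.8 - 77.5) / (33.8 - 77.5) = 0.8169

0.8169


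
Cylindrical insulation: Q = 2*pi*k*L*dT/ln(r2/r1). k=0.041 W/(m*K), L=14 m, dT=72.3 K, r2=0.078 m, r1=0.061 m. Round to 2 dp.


Q = 2*pi*0.041*14*72.3/ln(0.078/0.061) = 1060.68 W

1060.68 W


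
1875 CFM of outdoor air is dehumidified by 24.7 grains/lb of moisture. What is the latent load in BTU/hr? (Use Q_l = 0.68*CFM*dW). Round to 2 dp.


Q = 0.68 * 1875 * 24.7 = 31492.50 BTU/hr

31492.50 BTU/hr


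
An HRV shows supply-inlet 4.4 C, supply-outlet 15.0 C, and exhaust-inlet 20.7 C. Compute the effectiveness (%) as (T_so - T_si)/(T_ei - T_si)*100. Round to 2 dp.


eff = (15.0-4.4)/(20.7-4.4)*100 = 65.03 %

65.03 %


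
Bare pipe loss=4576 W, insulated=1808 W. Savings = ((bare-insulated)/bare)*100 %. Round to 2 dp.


Savings = ((4576-1808)/4576)*100 = 60.49 %

60.49 %


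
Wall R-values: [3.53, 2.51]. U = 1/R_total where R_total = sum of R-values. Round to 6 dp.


R_total = 3.53 + 2.51 = 6.04
U = 1/6.04 = 0.165563

0.165563


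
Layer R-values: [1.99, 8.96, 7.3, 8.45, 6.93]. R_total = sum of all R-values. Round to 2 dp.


R_total = 1.99 + 8.96 + 7.3 + 8.45 + 6.93 = 33.63

33.63


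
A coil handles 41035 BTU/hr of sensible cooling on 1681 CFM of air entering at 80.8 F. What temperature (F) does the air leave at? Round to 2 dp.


dT = 41035/(1.08*1681) = 22.6028
T_leave = 80.8 - 22.6028 = 58.20 F

58.20 F


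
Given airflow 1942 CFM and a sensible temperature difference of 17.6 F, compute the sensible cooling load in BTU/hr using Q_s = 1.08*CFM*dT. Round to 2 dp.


Q = 1.08 * 1942 * 17.6 = 36913.54 BTU/hr

36913.54 BTU/hr


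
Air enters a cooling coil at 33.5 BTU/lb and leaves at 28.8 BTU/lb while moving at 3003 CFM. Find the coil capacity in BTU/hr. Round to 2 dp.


Q = 4.5 * 3003 * (33.5 - 28.8) = 63513.45 BTU/hr

63513.45 BTU/hr


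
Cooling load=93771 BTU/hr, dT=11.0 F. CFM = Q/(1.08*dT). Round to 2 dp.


CFM = 93771 / (1.08 * 11.0) = 7893.18

7893.18 CFM


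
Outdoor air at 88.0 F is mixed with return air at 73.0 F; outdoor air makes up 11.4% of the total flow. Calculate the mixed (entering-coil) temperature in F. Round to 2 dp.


T_mix = 73.0 + (11.4/100)*(88.0-73.0) = 74.71 F

74.71 F


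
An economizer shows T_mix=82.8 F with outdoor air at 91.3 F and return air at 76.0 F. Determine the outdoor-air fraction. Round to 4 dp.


frac = (82.8 - 76.0) / (91.3 - 76.0) = 0.4444

0.4444


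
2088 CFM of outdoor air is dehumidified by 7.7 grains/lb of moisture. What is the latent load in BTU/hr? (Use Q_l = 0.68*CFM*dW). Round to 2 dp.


Q = 0.68 * 2088 * 7.7 = 10932.77 BTU/hr

10932.77 BTU/hr


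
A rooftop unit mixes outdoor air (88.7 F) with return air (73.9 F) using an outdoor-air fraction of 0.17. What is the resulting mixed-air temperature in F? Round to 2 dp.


T_mix = 0.17*88.7 + 0.83*73.9 = 76.42 F

76.42 F


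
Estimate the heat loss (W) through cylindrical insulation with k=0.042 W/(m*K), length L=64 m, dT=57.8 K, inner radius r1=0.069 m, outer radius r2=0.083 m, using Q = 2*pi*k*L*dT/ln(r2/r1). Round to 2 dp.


Q = 2*pi*0.042*64*57.8/ln(0.083/0.069) = 5284.33 W

5284.33 W


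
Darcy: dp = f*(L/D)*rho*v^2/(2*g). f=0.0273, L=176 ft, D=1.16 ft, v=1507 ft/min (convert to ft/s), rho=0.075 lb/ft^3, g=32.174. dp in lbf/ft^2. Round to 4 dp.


v_fps = 1507/60 = 25.1167 ft/s
dp = 0.0273*(176/1.16)*0.075*25.1167^2/(2*32.174) = 3.0456 lbf/ft^2

3.0456 lbf/ft^2


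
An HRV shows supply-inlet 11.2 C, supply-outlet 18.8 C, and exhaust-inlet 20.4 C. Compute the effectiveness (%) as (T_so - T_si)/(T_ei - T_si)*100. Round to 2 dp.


eff = (18.8-11.2)/(20.4-11.2)*100 = 82.61 %

82.61 %


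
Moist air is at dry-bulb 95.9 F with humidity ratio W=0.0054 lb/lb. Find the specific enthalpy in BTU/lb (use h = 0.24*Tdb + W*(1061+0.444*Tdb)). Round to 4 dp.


h = 0.24*95.9 + 0.0054*(1061+0.444*95.9) = 28.9753 BTU/lb

28.9753 BTU/lb


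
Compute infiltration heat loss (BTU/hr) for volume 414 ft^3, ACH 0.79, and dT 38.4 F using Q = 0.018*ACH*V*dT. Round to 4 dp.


Q = 0.018 * 0.79 * 414 * 38.4 = 226.0639 BTU/hr

226.0639 BTU/hr


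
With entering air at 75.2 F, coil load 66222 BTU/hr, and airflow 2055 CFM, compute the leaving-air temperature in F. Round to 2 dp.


dT = 66222/(1.08*2055) = 29.8378
T_leave = 75.2 - 29.8378 = 45.36 F

45.36 F


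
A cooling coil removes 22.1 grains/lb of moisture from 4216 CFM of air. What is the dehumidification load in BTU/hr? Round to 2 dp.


Q = 0.68 * 4216 * 22.1 = 63358.05 BTU/hr

63358.05 BTU/hr


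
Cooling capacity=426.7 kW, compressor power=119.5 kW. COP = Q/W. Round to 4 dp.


COP = 426.7 / 119.5 = 3.5707

3.5707


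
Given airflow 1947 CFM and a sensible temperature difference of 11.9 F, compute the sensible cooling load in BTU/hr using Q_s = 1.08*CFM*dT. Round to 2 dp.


Q = 1.08 * 1947 * 11.9 = 25022.84 BTU/hr

25022.84 BTU/hr


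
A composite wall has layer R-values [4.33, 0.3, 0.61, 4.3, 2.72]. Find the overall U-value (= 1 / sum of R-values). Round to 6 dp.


R_total = 4.33 + 0.3 + 0.61 + 4.3 + 2.72 = 12.26
U = 1/12.26 = 0.081566

0.081566


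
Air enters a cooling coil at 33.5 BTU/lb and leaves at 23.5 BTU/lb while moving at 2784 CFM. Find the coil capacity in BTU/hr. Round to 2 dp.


Q = 4.5 * 2784 * (33.5 - 23.5) = 125280.00 BTU/hr

125280.00 BTU/hr


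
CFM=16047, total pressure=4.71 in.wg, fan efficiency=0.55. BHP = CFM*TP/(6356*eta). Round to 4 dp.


BHP = 16047 * 4.71 / (6356 * 0.55) = 21.6206 hp

21.6206 hp


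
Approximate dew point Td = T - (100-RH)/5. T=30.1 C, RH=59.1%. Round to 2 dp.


Td = 30.1 - (100-59.1)/5 = 21.92 C

21.92 C


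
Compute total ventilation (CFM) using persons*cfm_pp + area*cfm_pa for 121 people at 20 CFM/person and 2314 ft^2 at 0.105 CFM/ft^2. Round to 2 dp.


Total = 121*20 + 2314*0.105 = 2662.97 CFM

2662.97 CFM


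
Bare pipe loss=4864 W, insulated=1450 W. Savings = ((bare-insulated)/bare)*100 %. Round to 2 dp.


Savings = ((4864-1450)/4864)*100 = 70.19 %

70.19 %


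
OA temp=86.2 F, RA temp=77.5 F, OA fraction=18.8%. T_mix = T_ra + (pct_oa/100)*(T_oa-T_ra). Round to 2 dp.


T_mix = 77.5 + (18.8/100)*(86.2-77.5) = 79.14 F

79.14 F


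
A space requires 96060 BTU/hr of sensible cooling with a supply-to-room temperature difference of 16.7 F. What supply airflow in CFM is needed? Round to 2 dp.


CFM = 96060 / (1.08 * 16.7) = 5326.01

5326.01 CFM


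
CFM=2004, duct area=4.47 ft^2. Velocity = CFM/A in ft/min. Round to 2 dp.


V = 2004 / 4.47 = 448.32 ft/min

448.32 ft/min


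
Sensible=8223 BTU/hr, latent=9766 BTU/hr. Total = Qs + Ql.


Qt = 8223 + 9766 = 17989 BTU/hr

17989 BTU/hr


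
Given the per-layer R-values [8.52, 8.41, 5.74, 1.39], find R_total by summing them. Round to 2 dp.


R_total = 8.52 + 8.41 + 5.74 + 1.39 = 24.06

24.06


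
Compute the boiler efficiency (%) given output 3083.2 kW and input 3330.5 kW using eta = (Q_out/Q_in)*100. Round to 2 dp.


eta = (3083.2/3330.5)*100 = 92.57 %

92.57 %


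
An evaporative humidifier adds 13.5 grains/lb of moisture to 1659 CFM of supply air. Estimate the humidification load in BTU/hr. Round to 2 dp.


Q = 0.68 * 1659 * 13.5 = 15229.62 BTU/hr

15229.62 BTU/hr


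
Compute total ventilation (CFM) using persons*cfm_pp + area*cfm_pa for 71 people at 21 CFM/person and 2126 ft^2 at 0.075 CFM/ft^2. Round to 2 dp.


Total = 71*21 + 2126*0.075 = 1650.45 CFM

1650.45 CFM


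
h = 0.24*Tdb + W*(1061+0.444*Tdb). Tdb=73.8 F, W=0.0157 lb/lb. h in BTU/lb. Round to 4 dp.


h = 0.24*73.8 + 0.0157*(1061+0.444*73.8) = 34.8841 BTU/lb

34.8841 BTU/lb


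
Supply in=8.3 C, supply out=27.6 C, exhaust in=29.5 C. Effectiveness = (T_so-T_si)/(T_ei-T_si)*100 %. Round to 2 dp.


eff = (27.6-8.3)/(29.5-8.3)*100 = 91.04 %

91.04 %


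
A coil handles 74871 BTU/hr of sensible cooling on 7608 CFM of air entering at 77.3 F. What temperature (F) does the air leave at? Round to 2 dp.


dT = 74871/(1.08*7608) = 9.1121
T_leave = 77.3 - 9.1121 = 68.19 F

68.19 F


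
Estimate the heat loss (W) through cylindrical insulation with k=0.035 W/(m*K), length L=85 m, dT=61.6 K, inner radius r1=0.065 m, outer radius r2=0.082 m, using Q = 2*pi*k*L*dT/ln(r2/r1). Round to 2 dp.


Q = 2*pi*0.035*85*61.6/ln(0.082/0.065) = 4956.08 W

4956.08 W


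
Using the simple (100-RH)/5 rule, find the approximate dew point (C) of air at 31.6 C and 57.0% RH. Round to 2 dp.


Td = 31.6 - (100-57.0)/5 = 23.00 C

23.00 C


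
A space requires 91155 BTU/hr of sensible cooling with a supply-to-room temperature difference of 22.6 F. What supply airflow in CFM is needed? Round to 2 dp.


CFM = 91155 / (1.08 * 22.6) = 3734.64

3734.64 CFM


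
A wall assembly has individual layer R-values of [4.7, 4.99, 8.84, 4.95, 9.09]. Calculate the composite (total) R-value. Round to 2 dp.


R_total = 4.7 + 4.99 + 8.84 + 4.95 + 9.09 = 32.57

32.57


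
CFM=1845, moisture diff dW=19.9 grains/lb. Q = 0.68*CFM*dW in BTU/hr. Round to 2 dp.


Q = 0.68 * 1845 * 19.9 = 24966.54 BTU/hr

24966.54 BTU/hr


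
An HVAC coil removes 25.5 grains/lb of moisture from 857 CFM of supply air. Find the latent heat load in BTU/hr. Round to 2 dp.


Q = 0.68 * 857 * 25.5 = 14860.38 BTU/hr

14860.38 BTU/hr


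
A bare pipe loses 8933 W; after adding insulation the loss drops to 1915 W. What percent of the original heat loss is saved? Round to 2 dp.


Savings = ((8933-1915)/8933)*100 = 78.56 %

78.56 %


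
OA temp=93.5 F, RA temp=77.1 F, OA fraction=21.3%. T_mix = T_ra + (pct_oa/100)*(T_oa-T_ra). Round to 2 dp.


T_mix = 77.1 + (21.3/100)*(93.5-77.1) = 80.59 F

80.59 F


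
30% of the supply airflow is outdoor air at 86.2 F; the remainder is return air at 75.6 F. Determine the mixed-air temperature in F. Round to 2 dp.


T_mix = 0.3*86.2 + 0.7*75.6 = 78.78 F

78.78 F


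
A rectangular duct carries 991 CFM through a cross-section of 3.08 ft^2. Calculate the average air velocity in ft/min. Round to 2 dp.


V = 991 / 3.08 = 321.75 ft/min

321.75 ft/min


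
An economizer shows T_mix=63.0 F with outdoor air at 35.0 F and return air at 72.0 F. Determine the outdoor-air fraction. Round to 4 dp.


frac = (63.0 - 72.0) / (35.0 - 72.0) = 0.2432

0.2432


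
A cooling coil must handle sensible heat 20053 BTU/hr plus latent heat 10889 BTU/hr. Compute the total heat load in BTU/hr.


Qt = 20053 + 10889 = 30942 BTU/hr

30942 BTU/hr


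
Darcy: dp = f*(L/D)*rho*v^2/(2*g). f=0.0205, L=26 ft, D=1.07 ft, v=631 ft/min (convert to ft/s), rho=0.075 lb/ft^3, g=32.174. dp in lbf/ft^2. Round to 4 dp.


v_fps = 631/60 = 10.5167 ft/s
dp = 0.0205*(26/1.07)*0.075*10.5167^2/(2*32.174) = 0.0642 lbf/ft^2

0.0642 lbf/ft^2


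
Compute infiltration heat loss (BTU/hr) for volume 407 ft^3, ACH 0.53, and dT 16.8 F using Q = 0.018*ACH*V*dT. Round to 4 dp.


Q = 0.018 * 0.53 * 407 * 16.8 = 65.2307 BTU/hr

65.2307 BTU/hr


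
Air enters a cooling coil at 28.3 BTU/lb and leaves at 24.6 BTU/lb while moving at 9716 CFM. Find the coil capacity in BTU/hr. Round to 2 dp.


Q = 4.5 * 9716 * (28.3 - 24.6) = 161771.40 BTU/hr

161771.40 BTU/hr


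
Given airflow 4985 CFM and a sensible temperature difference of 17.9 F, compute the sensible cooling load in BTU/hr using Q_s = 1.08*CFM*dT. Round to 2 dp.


Q = 1.08 * 4985 * 17.9 = 96370.02 BTU/hr

96370.02 BTU/hr


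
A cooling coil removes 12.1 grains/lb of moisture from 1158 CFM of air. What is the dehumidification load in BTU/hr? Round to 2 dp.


Q = 0.68 * 1158 * 12.1 = 9528.02 BTU/hr

9528.02 BTU/hr


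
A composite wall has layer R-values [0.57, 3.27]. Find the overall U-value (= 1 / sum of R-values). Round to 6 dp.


R_total = 0.57 + 3.27 = 3.84
U = 1/3.84 = 0.260417

0.260417


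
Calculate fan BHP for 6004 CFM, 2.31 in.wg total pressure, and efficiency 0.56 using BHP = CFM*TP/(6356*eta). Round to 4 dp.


BHP = 6004 * 2.31 / (6356 * 0.56) = 3.8966 hp

3.8966 hp


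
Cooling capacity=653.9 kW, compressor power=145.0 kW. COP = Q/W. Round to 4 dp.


COP = 653.9 / 145.0 = 4.5097

4.5097


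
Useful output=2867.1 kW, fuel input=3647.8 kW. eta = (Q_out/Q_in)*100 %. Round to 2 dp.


eta = (2867.1/3647.8)*100 = 78.60 %

78.60 %
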